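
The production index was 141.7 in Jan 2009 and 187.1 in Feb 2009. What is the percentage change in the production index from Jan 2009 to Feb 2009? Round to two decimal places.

32.04%

Change = (187.1 − 141.7) / 141.7 × 100
       = 45.4 / 141.7 × 100 = 32.0395%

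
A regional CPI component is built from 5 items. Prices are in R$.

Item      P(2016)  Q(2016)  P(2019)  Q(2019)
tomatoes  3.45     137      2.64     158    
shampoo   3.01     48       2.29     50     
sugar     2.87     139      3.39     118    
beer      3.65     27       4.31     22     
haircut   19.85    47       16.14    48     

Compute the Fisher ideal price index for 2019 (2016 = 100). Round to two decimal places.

87.95

Laspeyres component (base-period weights):
ΣP(2019)Q(2016) = 2.64×137 + 2.29×48 + 3.39×139 + 4.31×27 + 16.14×47 = 361.68 + 109.92 + 471.21 + 116.37 + 758.58 = 1817.76
ΣP(2016)Q(2016) = 3.45×137 + 3.01×48 + 2.87×139 + 3.65×27 + 19.85×47 = 472.65 + 144.48 + 398.93 + 98.55 + 932.95 = 2047.56
L = 1817.76 / 2047.56 × 100 = 88.7769
Paasche component (current-period weights):
ΣP(2019)Q(2019) = 2.64×158 + 2.29×50 + 3.39×118 + 4.31×22 + 16.14×48 = 417.12 + 114.5 + 400.02 + 94.82 + 774.72 = 1801.18
ΣP(2016)Q(2019) = 3.45×158 + 3.01×50 + 2.87×118 + 3.65×22 + 19.85×48 = 545.1 + 150.5 + 338.66 + 80.3 + 952.8 = 2067.36
P = 1801.18 / 2067.36 × 100 = 87.1246
Fisher = √(L × P) = √(88.7769 × 87.1246) = 87.9469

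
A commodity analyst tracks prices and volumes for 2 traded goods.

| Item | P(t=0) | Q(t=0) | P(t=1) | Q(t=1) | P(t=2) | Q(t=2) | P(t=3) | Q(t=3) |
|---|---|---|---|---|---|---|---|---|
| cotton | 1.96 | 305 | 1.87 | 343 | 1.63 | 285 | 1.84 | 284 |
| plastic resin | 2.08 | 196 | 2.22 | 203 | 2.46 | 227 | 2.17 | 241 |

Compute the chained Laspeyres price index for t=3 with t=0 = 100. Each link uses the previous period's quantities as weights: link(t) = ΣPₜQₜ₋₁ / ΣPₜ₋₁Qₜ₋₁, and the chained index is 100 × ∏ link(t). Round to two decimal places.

Link t=0→t=1:
ΣP(t=1)Q(t=0) = 1.87×305 + 2.22×196 = 570.35 + 435.12 = 1005.47
ΣP(t=0)Q(t=0) = 1.96×305 + 2.08×196 = 597.8 + 407.68 = 1005.48
link = 1005.47/1005.48 = 0.999990
Link t=1→t=2:
ΣP(t=2)Q(t=1) = 1.63×343 + 2.46×203 = 559.09 + 499.38 = 1058.47
ΣP(t=1)Q(t=1) = 1.87×343 + 2.22×203 = 641.41 + 450.66 = 1092.07
link = 1058.47/1092.07 = 0.969233
Link t=2→t=3:
ΣP(t=3)Q(t=2) = 1.84×285 + 2.17×227 = 524.4 + 492.59 = 1016.99
ΣP(t=2)Q(t=2) = 1.63×285 + 2.46×227 = 464.55 + 558.42 = 1022.97
link = 1016.99/1022.97 = 0.994154
Chained index = 100 × 0.999990 × 0.969233 × 0.994154 = 96.3557

96.36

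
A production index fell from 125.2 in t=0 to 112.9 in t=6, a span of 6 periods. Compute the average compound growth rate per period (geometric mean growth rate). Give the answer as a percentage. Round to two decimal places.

Growth factor = (112.9/125.2)^(1/6) = (0.901757)^(1/6) = 0.982913
Growth rate = 0.982913 − 1 = -0.017087 = -1.7087%

-1.71%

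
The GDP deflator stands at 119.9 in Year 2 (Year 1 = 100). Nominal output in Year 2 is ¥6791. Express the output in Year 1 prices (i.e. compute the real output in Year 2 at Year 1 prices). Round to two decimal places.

Real = Nominal ÷ (Index/100) = 6791 ÷ (119.9/100)
     = 6791 ÷ 1.199 = 5663.8866

5663.89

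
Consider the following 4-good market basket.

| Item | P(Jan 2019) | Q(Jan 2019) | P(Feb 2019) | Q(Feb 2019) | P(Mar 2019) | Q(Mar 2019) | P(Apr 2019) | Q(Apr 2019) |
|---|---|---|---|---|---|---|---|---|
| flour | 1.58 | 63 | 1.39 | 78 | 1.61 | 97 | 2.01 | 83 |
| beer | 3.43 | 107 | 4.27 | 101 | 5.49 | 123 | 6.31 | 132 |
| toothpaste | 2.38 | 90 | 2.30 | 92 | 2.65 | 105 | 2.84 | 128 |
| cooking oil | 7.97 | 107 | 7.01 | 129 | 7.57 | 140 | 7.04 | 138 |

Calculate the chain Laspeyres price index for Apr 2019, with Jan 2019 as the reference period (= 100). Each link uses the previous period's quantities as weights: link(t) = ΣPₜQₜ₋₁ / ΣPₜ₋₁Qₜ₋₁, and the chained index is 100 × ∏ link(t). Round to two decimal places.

116.82

Link Jan 2019→Feb 2019:
ΣP(Feb 2019)Q(Jan 2019) = 1.39×63 + 4.27×107 + 2.30×90 + 7.01×107 = 87.57 + 456.89 + 207 + 750.07 = 1501.53
ΣP(Jan 2019)Q(Jan 2019) = 1.58×63 + 3.43×107 + 2.38×90 + 7.97×107 = 99.54 + 367.01 + 214.2 + 852.79 = 1533.54
link = 1501.53/1533.54 = 0.979127
Link Feb 2019→Mar 2019:
ΣP(Mar 2019)Q(Feb 2019) = 1.61×78 + 5.49×101 + 2.65×92 + 7.57×129 = 125.58 + 554.49 + 243.8 + 976.53 = 1900.4
ΣP(Feb 2019)Q(Feb 2019) = 1.39×78 + 4.27×101 + 2.30×92 + 7.01×129 = 108.42 + 431.27 + 211.6 + 904.29 = 1655.58
link = 1900.4/1655.58 = 1.147876
Link Mar 2019→Apr 2019:
ΣP(Apr 2019)Q(Mar 2019) = 2.01×97 + 6.31×123 + 2.84×105 + 7.04×140 = 194.97 + 776.13 + 298.2 + 985.6 = 2254.9
ΣP(Mar 2019)Q(Mar 2019) = 1.61×97 + 5.49×123 + 2.65×105 + 7.57×140 = 156.17 + 675.27 + 278.25 + 1059.8 = 2169.49
link = 2254.9/2169.49 = 1.039369
Chained index = 100 × 0.979127 × 1.147876 × 1.039369 = 116.8163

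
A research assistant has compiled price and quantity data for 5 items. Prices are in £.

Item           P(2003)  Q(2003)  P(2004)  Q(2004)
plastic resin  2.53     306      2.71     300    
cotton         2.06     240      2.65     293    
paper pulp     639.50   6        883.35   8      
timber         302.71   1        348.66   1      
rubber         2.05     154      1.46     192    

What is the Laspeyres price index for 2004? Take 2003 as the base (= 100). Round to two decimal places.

128.21

Laspeyres price index uses base-period quantities as weights.
ΣP(2004)·Q(2003) = 2.71×306 + 2.65×240 + 883.35×6 + 348.66×1 + 1.46×154 = 829.26 + 636 + 5300.1 + 348.66 + 224.84 = 7338.86
ΣP(2003)·Q(2003) = 2.53×306 + 2.06×240 + 639.50×6 + 302.71×1 + 2.05×154 = 774.18 + 494.4 + 3837 + 302.71 + 315.7 = 5723.99
Index = 7338.86 / 5723.99 × 100 = 128.2123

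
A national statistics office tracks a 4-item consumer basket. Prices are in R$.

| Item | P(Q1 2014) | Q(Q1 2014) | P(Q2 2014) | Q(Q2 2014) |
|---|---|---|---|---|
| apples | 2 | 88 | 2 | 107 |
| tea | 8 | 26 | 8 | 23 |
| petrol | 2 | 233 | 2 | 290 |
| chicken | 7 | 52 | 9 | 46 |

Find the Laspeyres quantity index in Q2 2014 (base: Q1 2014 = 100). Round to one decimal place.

Laspeyres quantity index uses base-period prices as weights.
ΣP(Q1 2014)·Q(Q2 2014) = 2×107 + 8×23 + 2×290 + 7×46 = 214 + 184 + 580 + 322 = 1300
ΣP(Q1 2014)·Q(Q1 2014) = 2×88 + 8×26 + 2×233 + 7×52 = 176 + 208 + 466 + 364 = 1214
Index = 1300 / 1214 × 100 = 107.0840

107.1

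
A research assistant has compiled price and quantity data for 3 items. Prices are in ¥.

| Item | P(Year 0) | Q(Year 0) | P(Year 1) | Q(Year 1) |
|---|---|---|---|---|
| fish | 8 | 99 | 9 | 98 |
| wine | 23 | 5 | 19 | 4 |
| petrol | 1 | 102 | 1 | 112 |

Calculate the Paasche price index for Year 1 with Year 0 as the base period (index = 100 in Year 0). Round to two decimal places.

Paasche price index uses current-period quantities as weights.
ΣP(Year 1)·Q(Year 1) = 9×98 + 19×4 + 1×112 = 882 + 76 + 112 = 1070
ΣP(Year 0)·Q(Year 1) = 8×98 + 23×4 + 1×112 = 784 + 92 + 112 = 988
Index = 1070 / 988 × 100 = 108.2996

108.30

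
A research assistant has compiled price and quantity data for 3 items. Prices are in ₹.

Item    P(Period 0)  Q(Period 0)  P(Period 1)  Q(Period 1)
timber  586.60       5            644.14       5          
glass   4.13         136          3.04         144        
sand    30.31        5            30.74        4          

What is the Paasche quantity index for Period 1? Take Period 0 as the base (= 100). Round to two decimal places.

Paasche quantity index uses current-period prices as weights.
ΣP(Period 1)·Q(Period 1) = 644.14×5 + 3.04×144 + 30.74×4 = 3220.7 + 437.76 + 122.96 = 3781.42
ΣP(Period 1)·Q(Period 0) = 644.14×5 + 3.04×136 + 30.74×5 = 3220.7 + 413.44 + 153.7 = 3787.84
Index = 3781.42 / 3787.84 × 100 = 99.8305

99.83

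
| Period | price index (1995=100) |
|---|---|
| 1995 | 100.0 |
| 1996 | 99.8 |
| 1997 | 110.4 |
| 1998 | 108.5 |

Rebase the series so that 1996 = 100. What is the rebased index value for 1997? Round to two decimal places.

110.62

Rebased(1997) = 110.4 / 99.8 × 100 = 110.6212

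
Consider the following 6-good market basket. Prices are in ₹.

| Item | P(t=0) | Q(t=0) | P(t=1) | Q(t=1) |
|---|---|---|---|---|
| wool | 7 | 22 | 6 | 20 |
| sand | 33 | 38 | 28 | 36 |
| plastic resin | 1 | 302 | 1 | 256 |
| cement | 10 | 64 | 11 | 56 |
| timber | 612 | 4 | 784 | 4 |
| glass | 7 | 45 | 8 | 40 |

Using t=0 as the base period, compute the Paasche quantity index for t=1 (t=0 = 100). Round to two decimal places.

Paasche quantity index uses current-period prices as weights.
ΣP(t=1)·Q(t=1) = 6×20 + 28×36 + 1×256 + 11×56 + 784×4 + 8×40 = 120 + 1008 + 256 + 616 + 3136 + 320 = 5456
ΣP(t=1)·Q(t=0) = 6×22 + 28×38 + 1×302 + 11×64 + 784×4 + 8×45 = 132 + 1064 + 302 + 704 + 3136 + 360 = 5698
Index = 5456 / 5698 × 100 = 95.7529

95.75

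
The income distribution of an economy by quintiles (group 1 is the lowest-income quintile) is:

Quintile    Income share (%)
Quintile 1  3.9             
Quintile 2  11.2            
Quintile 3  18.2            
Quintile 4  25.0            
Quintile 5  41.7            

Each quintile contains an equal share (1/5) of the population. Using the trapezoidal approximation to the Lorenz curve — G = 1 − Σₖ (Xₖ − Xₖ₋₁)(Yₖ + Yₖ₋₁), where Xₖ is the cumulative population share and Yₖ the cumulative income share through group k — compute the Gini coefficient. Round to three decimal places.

0.358

Cumulative income shares Yₖ: 0.0390, 0.1510, 0.3330, 0.5830, 1.0000
Σ (Xₖ−Xₖ₋₁)(Yₖ+Yₖ₋₁) = (1/5)(0.0390+0.0000) + (1/5)(0.1510+0.0390) + (1/5)(0.3330+0.1510) + (1/5)(0.5830+0.3330) + (1/5)(1.0000+0.5830)
  = 0.0078 + 0.0380 + 0.0968 + 0.1832 + 0.3166 = 0.6424
G = 1 − 0.6424 = 0.3576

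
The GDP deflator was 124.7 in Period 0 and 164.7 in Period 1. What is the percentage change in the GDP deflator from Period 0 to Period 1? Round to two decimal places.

Change = (164.7 − 124.7) / 124.7 × 100
       = 40.0 / 124.7 × 100 = 32.0770%

32.08%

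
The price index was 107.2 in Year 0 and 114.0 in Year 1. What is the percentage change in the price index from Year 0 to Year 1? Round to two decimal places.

6.34%

Change = (114.0 − 107.2) / 107.2 × 100
       = 6.8 / 107.2 × 100 = 6.3433%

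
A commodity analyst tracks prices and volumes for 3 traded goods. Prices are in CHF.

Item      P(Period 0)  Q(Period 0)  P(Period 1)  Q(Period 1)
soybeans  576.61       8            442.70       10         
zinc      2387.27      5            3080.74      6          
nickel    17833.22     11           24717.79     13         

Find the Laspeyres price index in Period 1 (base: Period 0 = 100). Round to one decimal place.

136.7

Laspeyres price index uses base-period quantities as weights.
ΣP(Period 1)·Q(Period 0) = 442.70×8 + 3080.74×5 + 24717.79×11 = 3541.6 + 15403.7 + 271895.69 = 290840.99
ΣP(Period 0)·Q(Period 0) = 576.61×8 + 2387.27×5 + 17833.22×11 = 4612.88 + 11936.35 + 196165.42 = 212714.65
Index = 290840.99 / 212714.65 × 100 = 136.7282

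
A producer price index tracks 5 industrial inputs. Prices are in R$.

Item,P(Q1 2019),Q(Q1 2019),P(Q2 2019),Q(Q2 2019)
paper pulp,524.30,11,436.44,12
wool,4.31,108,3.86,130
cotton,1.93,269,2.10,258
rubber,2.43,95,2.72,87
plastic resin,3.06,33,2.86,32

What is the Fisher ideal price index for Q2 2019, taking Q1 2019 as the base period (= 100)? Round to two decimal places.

Laspeyres component (base-period weights):
ΣP(Q2 2019)Q(Q1 2019) = 436.44×11 + 3.86×108 + 2.10×269 + 2.72×95 + 2.86×33 = 4800.84 + 416.88 + 564.9 + 258.4 + 94.38 = 6135.4
ΣP(Q1 2019)Q(Q1 2019) = 524.30×11 + 4.31×108 + 1.93×269 + 2.43×95 + 3.06×33 = 5767.3 + 465.48 + 519.17 + 230.85 + 100.98 = 7083.78
L = 6135.4 / 7083.78 × 100 = 86.6120
Paasche component (current-period weights):
ΣP(Q2 2019)Q(Q2 2019) = 436.44×12 + 3.86×130 + 2.10×258 + 2.72×87 + 2.86×32 = 5237.28 + 501.8 + 541.8 + 236.64 + 91.52 = 6609.04
ΣP(Q1 2019)Q(Q2 2019) = 524.30×12 + 4.31×130 + 1.93×258 + 2.43×87 + 3.06×32 = 6291.6 + 560.3 + 497.94 + 211.41 + 97.92 = 7659.17
P = 6609.04 / 7659.17 × 100 = 86.2892
Fisher = √(L × P) = √(86.6120 × 86.2892) = 86.4504

86.45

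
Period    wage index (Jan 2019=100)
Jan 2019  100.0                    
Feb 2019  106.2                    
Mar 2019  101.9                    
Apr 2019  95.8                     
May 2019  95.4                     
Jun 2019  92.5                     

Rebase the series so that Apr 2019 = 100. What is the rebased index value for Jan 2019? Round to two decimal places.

104.38

Rebased(Jan 2019) = 100.0 / 95.8 × 100 = 104.3841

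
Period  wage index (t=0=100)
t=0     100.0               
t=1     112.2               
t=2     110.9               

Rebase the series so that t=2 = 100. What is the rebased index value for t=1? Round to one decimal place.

Rebased(t=1) = 112.2 / 110.9 × 100 = 101.1722

101.2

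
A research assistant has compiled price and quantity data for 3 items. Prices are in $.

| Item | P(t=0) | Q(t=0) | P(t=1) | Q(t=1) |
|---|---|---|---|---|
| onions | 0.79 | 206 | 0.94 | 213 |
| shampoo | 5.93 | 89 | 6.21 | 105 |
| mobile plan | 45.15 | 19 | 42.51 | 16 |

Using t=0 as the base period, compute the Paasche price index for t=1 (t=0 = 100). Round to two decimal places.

101.26

Paasche price index uses current-period quantities as weights.
ΣP(t=1)·Q(t=1) = 0.94×213 + 6.21×105 + 42.51×16 = 200.22 + 652.05 + 680.16 = 1532.43
ΣP(t=0)·Q(t=1) = 0.79×213 + 5.93×105 + 45.15×16 = 168.27 + 622.65 + 722.4 = 1513.32
Index = 1532.43 / 1513.32 × 100 = 101.2628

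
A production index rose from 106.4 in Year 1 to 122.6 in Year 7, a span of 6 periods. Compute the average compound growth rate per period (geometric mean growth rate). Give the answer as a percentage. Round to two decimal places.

2.39%

Growth factor = (122.6/106.4)^(1/6) = (1.152256)^(1/6) = 1.023901
Growth rate = 1.023901 − 1 = 0.023901 = 2.3901%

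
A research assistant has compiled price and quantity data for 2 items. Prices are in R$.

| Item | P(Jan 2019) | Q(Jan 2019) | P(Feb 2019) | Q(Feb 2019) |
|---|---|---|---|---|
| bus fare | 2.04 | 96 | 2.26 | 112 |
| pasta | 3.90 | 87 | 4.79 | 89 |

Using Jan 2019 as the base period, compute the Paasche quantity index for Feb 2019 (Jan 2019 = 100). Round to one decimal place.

Paasche quantity index uses current-period prices as weights.
ΣP(Feb 2019)·Q(Feb 2019) = 2.26×112 + 4.79×89 = 253.12 + 426.31 = 679.43
ΣP(Feb 2019)·Q(Jan 2019) = 2.26×96 + 4.79×87 = 216.96 + 416.73 = 633.69
Index = 679.43 / 633.69 × 100 = 107.2180

107.2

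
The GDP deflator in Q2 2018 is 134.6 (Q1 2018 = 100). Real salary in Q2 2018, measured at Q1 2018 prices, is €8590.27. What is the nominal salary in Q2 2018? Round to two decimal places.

11562.50

Nominal = Real × (Index/100) = 8590.27 × (134.6/100)
        = 8590.27 × 1.346 = 11562.5034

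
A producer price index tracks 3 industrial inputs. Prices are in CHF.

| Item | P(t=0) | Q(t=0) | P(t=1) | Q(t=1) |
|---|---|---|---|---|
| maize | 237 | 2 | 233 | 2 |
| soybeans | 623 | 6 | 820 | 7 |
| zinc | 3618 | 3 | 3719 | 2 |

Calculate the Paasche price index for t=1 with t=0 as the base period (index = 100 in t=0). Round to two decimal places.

113.03

Paasche price index uses current-period quantities as weights.
ΣP(t=1)·Q(t=1) = 233×2 + 820×7 + 3719×2 = 466 + 5740 + 7438 = 13644
ΣP(t=0)·Q(t=1) = 237×2 + 623×7 + 3618×2 = 474 + 4361 + 7236 = 12071
Index = 13644 / 12071 × 100 = 113.0312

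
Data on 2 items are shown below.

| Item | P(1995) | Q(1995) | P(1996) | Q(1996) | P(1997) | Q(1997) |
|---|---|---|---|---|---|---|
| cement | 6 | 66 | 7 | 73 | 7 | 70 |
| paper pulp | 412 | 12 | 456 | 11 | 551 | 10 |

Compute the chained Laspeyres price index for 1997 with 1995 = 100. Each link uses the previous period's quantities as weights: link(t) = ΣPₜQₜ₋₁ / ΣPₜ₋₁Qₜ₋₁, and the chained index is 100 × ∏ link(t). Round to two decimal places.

132.13

Link 1995→1996:
ΣP(1996)Q(1995) = 7×66 + 456×12 = 462 + 5472 = 5934
ΣP(1995)Q(1995) = 6×66 + 412×12 = 396 + 4944 = 5340
link = 5934/5340 = 1.111236
Link 1996→1997:
ΣP(1997)Q(1996) = 7×73 + 551×11 = 511 + 6061 = 6572
ΣP(1996)Q(1996) = 7×73 + 456×11 = 511 + 5016 = 5527
link = 6572/5527 = 1.189072
Chained index = 100 × 1.111236 × 1.189072 = 132.1339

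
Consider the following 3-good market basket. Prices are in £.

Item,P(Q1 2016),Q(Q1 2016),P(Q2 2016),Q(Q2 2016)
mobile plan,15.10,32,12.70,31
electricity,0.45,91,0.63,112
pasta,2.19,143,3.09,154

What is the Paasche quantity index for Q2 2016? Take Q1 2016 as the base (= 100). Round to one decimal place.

Paasche quantity index uses current-period prices as weights.
ΣP(Q2 2016)·Q(Q2 2016) = 12.70×31 + 0.63×112 + 3.09×154 = 393.7 + 70.56 + 475.86 = 940.12
ΣP(Q2 2016)·Q(Q1 2016) = 12.70×32 + 0.63×91 + 3.09×143 = 406.4 + 57.33 + 441.87 = 905.6
Index = 940.12 / 905.6 × 100 = 103.8118

103.8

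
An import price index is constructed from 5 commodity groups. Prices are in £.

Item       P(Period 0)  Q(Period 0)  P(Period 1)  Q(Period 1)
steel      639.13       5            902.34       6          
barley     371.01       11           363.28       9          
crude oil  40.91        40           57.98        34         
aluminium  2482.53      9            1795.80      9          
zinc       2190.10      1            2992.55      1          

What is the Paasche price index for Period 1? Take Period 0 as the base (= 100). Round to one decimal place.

Paasche price index uses current-period quantities as weights.
ΣP(Period 1)·Q(Period 1) = 902.34×6 + 363.28×9 + 57.98×34 + 1795.80×9 + 2992.55×1 = 5414.04 + 3269.52 + 1971.32 + 16162.2 + 2992.55 = 29809.63
ΣP(Period 0)·Q(Period 1) = 639.13×6 + 371.01×9 + 40.91×34 + 2482.53×9 + 2190.10×1 = 3834.78 + 3339.09 + 1390.94 + 22342.77 + 2190.1 = 33097.68
Index = 29809.63 / 33097.68 × 100 = 90.0656

90.1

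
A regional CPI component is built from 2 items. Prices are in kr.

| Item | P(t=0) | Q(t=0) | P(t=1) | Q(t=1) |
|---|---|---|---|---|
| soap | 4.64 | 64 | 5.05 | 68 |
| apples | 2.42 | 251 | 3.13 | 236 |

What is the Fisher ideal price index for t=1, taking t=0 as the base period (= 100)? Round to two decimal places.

Laspeyres component (base-period weights):
ΣP(t=1)Q(t=0) = 5.05×64 + 3.13×251 = 323.2 + 785.63 = 1108.83
ΣP(t=0)Q(t=0) = 4.64×64 + 2.42×251 = 296.96 + 607.42 = 904.38
L = 1108.83 / 904.38 × 100 = 122.6066
Paasche component (current-period weights):
ΣP(t=1)Q(t=1) = 5.05×68 + 3.13×236 = 343.4 + 738.68 = 1082.08
ΣP(t=0)Q(t=1) = 4.64×68 + 2.42×236 = 315.52 + 571.12 = 886.64
P = 1082.08 / 886.64 × 100 = 122.0428
Fisher = √(L × P) = √(122.6066 × 122.0428) = 122.3244

122.32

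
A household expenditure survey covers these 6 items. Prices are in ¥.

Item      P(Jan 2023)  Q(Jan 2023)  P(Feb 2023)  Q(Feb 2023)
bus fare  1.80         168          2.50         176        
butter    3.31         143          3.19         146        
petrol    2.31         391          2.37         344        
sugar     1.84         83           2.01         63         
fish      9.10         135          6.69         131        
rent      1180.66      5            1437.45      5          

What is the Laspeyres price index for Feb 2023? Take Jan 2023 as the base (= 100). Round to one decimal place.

Laspeyres price index uses base-period quantities as weights.
ΣP(Feb 2023)·Q(Jan 2023) = 2.50×168 + 3.19×143 + 2.37×391 + 2.01×83 + 6.69×135 + 1437.45×5 = 420 + 456.17 + 926.67 + 166.83 + 903.15 + 7187.25 = 10060.07
ΣP(Jan 2023)·Q(Jan 2023) = 1.80×168 + 3.31×143 + 2.31×391 + 1.84×83 + 9.10×135 + 1180.66×5 = 302.4 + 473.33 + 903.21 + 152.72 + 1228.5 + 5903.3 = 8963.46
Index = 10060.07 / 8963.46 × 100 = 112.2342

112.2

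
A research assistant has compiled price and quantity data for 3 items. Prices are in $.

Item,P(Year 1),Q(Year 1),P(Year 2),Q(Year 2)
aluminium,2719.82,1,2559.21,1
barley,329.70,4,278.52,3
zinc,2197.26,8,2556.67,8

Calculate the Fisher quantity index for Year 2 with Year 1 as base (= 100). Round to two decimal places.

Laspeyres component (base-period weights):
ΣP(Year 1)Q(Year 2) = 2719.82×1 + 329.70×3 + 2197.26×8 = 2719.82 + 989.1 + 17578.08 = 21287
ΣP(Year 1)Q(Year 1) = 2719.82×1 + 329.70×4 + 2197.26×8 = 2719.82 + 1318.8 + 17578.08 = 21616.7
L = 21287 / 21616.7 × 100 = 98.4748
Paasche component (current-period weights):
ΣP(Year 2)Q(Year 2) = 2559.21×1 + 278.52×3 + 2556.67×8 = 2559.21 + 835.56 + 20453.36 = 23848.13
ΣP(Year 2)Q(Year 1) = 2559.21×1 + 278.52×4 + 2556.67×8 = 2559.21 + 1114.08 + 20453.36 = 24126.65
P = 23848.13 / 24126.65 × 100 = 98.8456
Fisher = √(L × P) = √(98.4748 × 98.8456) = 98.6600

98.66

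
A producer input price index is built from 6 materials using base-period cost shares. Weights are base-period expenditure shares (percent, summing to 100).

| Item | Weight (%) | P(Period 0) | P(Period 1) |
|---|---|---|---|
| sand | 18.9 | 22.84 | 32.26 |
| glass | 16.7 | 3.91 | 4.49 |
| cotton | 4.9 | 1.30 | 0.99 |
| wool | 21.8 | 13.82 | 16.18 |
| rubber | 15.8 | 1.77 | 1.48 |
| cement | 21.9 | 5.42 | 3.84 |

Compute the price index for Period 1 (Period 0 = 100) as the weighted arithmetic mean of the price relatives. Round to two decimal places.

sand: 18.9 × (32.26/22.84) = 18.9 × 1.412434 = 26.6950
glass: 16.7 × (4.49/3.91) = 16.7 × 1.148338 = 19.1772
cotton: 4.9 × (0.99/1.30) = 4.9 × 0.761538 = 3.7315
wool: 21.8 × (16.18/13.82) = 21.8 × 1.170767 = 25.5227
rubber: 15.8 × (1.48/1.77) = 15.8 × 0.836158 = 13.2113
cement: 21.9 × (3.84/5.42) = 21.9 × 0.708487 = 15.5159
Index = Σ wᵢ·(p₁ᵢ/p₀ᵢ) = 26.6950 + 19.1772 + 3.7315 + 25.5227 + 13.2113 + 15.5159 = 103.8537

103.85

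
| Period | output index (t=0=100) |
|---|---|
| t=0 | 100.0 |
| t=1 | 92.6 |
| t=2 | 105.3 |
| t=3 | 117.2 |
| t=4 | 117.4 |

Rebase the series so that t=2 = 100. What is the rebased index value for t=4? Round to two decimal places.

Rebased(t=4) = 117.4 / 105.3 × 100 = 111.4910

111.49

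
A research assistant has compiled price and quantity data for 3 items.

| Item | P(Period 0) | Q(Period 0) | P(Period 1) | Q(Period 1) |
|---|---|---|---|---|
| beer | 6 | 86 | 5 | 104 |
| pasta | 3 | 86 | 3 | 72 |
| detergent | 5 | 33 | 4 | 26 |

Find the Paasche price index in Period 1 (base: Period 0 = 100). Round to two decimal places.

86.60

Paasche price index uses current-period quantities as weights.
ΣP(Period 1)·Q(Period 1) = 5×104 + 3×72 + 4×26 = 520 + 216 + 104 = 840
ΣP(Period 0)·Q(Period 1) = 6×104 + 3×72 + 5×26 = 624 + 216 + 130 = 970
Index = 840 / 970 × 100 = 86.5979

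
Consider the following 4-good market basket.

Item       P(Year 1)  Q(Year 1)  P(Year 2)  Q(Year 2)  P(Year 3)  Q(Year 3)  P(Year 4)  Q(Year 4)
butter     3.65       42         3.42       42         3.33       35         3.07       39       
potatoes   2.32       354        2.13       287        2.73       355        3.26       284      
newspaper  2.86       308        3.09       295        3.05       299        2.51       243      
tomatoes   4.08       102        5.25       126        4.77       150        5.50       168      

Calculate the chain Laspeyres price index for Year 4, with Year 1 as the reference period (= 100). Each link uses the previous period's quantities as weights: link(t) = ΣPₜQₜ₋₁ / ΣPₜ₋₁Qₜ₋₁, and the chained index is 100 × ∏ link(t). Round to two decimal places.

114.44

Link Year 1→Year 2:
ΣP(Year 2)Q(Year 1) = 3.42×42 + 2.13×354 + 3.09×308 + 5.25×102 = 143.64 + 754.02 + 951.72 + 535.5 = 2384.88
ΣP(Year 1)Q(Year 1) = 3.65×42 + 2.32×354 + 2.86×308 + 4.08×102 = 153.3 + 821.28 + 880.88 + 416.16 = 2271.62
link = 2384.88/2271.62 = 1.049859
Link Year 2→Year 3:
ΣP(Year 3)Q(Year 2) = 3.33×42 + 2.73×287 + 3.05×295 + 4.77×126 = 139.86 + 783.51 + 899.75 + 601.02 = 2424.14
ΣP(Year 2)Q(Year 2) = 3.42×42 + 2.13×287 + 3.09×295 + 5.25×126 = 143.64 + 611.31 + 911.55 + 661.5 = 2328
link = 2424.14/2328 = 1.041297
Link Year 3→Year 4:
ΣP(Year 4)Q(Year 3) = 3.07×35 + 3.26×355 + 2.51×299 + 5.50×150 = 107.45 + 1157.3 + 750.49 + 825 = 2840.24
ΣP(Year 3)Q(Year 3) = 3.33×35 + 2.73×355 + 3.05×299 + 4.77×150 = 116.55 + 969.15 + 911.95 + 715.5 = 2713.15
link = 2840.24/2713.15 = 1.046842
Chained index = 100 × 1.049859 × 1.041297 × 1.046842 = 114.4424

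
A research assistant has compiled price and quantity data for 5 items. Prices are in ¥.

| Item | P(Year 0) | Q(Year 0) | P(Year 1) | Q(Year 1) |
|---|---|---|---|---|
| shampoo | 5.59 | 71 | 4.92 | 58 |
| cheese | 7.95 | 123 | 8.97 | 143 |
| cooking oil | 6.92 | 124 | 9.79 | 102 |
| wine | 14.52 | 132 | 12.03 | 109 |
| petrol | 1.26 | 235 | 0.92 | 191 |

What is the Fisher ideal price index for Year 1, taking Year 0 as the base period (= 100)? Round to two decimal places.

101.08

Laspeyres component (base-period weights):
ΣP(Year 1)Q(Year 0) = 4.92×71 + 8.97×123 + 9.79×124 + 12.03×132 + 0.92×235 = 349.32 + 1103.31 + 1213.96 + 1587.96 + 216.2 = 4470.75
ΣP(Year 0)Q(Year 0) = 5.59×71 + 7.95×123 + 6.92×124 + 14.52×132 + 1.26×235 = 396.89 + 977.85 + 858.08 + 1916.64 + 296.1 = 4445.56
L = 4470.75 / 4445.56 × 100 = 100.5666
Paasche component (current-period weights):
ΣP(Year 1)Q(Year 1) = 4.92×58 + 8.97×143 + 9.79×102 + 12.03×109 + 0.92×191 = 285.36 + 1282.71 + 998.58 + 1311.27 + 175.72 = 4053.64
ΣP(Year 0)Q(Year 1) = 5.59×58 + 7.95×143 + 6.92×102 + 14.52×109 + 1.26×191 = 324.22 + 1136.85 + 705.84 + 1582.68 + 240.66 = 3990.25
P = 4053.64 / 3990.25 × 100 = 101.5886
Fisher = √(L × P) = √(100.5666 × 101.5886) = 101.0763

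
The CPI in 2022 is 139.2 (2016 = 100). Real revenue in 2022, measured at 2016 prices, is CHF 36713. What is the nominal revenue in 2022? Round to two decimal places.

Nominal = Real × (Index/100) = 36713 × (139.2/100)
        = 36713 × 1.392 = 51104.4960

51104.50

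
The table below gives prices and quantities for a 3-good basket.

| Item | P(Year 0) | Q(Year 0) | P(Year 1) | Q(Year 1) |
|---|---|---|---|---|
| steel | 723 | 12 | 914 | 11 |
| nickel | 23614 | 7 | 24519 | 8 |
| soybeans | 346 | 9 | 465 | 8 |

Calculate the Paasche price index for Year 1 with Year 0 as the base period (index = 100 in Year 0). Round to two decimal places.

105.16

Paasche price index uses current-period quantities as weights.
ΣP(Year 1)·Q(Year 1) = 914×11 + 24519×8 + 465×8 = 10054 + 196152 + 3720 = 209926
ΣP(Year 0)·Q(Year 1) = 723×11 + 23614×8 + 346×8 = 7953 + 188912 + 2768 = 199633
Index = 209926 / 199633 × 100 = 105.1560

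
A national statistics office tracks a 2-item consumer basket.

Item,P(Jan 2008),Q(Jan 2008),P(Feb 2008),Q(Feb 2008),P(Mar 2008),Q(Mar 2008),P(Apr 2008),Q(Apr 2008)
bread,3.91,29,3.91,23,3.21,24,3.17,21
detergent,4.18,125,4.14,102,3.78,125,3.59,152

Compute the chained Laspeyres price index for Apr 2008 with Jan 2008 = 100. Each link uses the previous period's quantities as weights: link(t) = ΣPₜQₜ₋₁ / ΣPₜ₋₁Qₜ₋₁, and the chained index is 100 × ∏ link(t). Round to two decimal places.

84.98

Link Jan 2008→Feb 2008:
ΣP(Feb 2008)Q(Jan 2008) = 3.91×29 + 4.14×125 = 113.39 + 517.5 = 630.89
ΣP(Jan 2008)Q(Jan 2008) = 3.91×29 + 4.18×125 = 113.39 + 522.5 = 635.89
link = 630.89/635.89 = 0.992137
Link Feb 2008→Mar 2008:
ΣP(Mar 2008)Q(Feb 2008) = 3.21×23 + 3.78×102 = 73.83 + 385.56 = 459.39
ΣP(Feb 2008)Q(Feb 2008) = 3.91×23 + 4.14×102 = 89.93 + 422.28 = 512.21
link = 459.39/512.21 = 0.896878
Link Mar 2008→Apr 2008:
ΣP(Apr 2008)Q(Mar 2008) = 3.17×24 + 3.59×125 = 76.08 + 448.75 = 524.83
ΣP(Mar 2008)Q(Mar 2008) = 3.21×24 + 3.78×125 = 77.04 + 472.5 = 549.54
link = 524.83/549.54 = 0.955035
Chained index = 100 × 0.992137 × 0.896878 × 0.955035 = 84.9815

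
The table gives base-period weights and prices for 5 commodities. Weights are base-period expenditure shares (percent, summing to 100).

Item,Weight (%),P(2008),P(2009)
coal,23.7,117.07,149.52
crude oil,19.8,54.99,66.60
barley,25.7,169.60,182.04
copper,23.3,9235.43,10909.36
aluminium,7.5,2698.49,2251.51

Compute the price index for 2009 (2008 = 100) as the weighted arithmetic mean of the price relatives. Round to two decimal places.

coal: 23.7 × (149.52/117.07) = 23.7 × 1.277185 = 30.2693
crude oil: 19.8 × (66.60/54.99) = 19.8 × 1.211129 = 23.9804
barley: 25.7 × (182.04/169.60) = 25.7 × 1.073349 = 27.5851
copper: 23.3 × (10909.36/9235.43) = 23.3 × 1.181251 = 27.5231
aluminium: 7.5 × (2251.51/2698.49) = 7.5 × 0.834359 = 6.2577
Index = Σ wᵢ·(p₁ᵢ/p₀ᵢ) = 30.2693 + 23.9804 + 27.5851 + 27.5231 + 6.2577 = 115.6155

115.62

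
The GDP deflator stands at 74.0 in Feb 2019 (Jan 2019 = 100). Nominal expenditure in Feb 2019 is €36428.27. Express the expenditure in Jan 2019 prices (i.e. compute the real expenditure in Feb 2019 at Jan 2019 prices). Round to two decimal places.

49227.39

Real = Nominal ÷ (Index/100) = 36428.27 ÷ (74.0/100)
     = 36428.27 ÷ 0.740 = 49227.3919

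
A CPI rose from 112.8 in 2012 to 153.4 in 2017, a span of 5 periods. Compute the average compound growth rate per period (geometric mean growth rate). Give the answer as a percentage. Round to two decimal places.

6.34%

Growth factor = (153.4/112.8)^(1/5) = (1.359929)^(1/5) = 1.063416
Growth rate = 1.063416 − 1 = 0.063416 = 6.3416%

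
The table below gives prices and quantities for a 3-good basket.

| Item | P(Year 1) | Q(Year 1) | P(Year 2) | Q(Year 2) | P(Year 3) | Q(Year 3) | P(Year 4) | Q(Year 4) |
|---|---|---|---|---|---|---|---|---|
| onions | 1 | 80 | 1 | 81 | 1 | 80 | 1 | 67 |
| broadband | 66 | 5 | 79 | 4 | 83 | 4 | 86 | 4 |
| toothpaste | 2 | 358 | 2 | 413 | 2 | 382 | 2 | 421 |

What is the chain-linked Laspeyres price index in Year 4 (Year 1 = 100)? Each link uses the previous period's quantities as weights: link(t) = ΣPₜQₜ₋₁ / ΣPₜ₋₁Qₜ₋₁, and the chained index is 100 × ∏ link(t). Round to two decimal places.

Link Year 1→Year 2:
ΣP(Year 2)Q(Year 1) = 1×80 + 79×5 + 2×358 = 80 + 395 + 716 = 1191
ΣP(Year 1)Q(Year 1) = 1×80 + 66×5 + 2×358 = 80 + 330 + 716 = 1126
link = 1191/1126 = 1.057726
Link Year 2→Year 3:
ΣP(Year 3)Q(Year 2) = 1×81 + 83×4 + 2×413 = 81 + 332 + 826 = 1239
ΣP(Year 2)Q(Year 2) = 1×81 + 79×4 + 2×413 = 81 + 316 + 826 = 1223
link = 1239/1223 = 1.013083
Link Year 3→Year 4:
ΣP(Year 4)Q(Year 3) = 1×80 + 86×4 + 2×382 = 80 + 344 + 764 = 1188
ΣP(Year 3)Q(Year 3) = 1×80 + 83×4 + 2×382 = 80 + 332 + 764 = 1176
link = 1188/1176 = 1.010204
Chained index = 100 × 1.057726 × 1.013083 × 1.010204 = 108.2499

108.25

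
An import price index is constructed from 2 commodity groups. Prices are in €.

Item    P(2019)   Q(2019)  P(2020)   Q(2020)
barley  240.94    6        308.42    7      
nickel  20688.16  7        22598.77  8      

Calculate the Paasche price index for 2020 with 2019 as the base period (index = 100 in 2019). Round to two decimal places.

Paasche price index uses current-period quantities as weights.
ΣP(2020)·Q(2020) = 308.42×7 + 22598.77×8 = 2158.94 + 180790.16 = 182949.1
ΣP(2019)·Q(2020) = 240.94×7 + 20688.16×8 = 1686.58 + 165505.28 = 167191.86
Index = 182949.1 / 167191.86 × 100 = 109.4246

109.42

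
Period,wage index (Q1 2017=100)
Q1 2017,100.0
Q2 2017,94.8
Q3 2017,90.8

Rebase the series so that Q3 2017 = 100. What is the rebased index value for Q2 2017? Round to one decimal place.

Rebased(Q2 2017) = 94.8 / 90.8 × 100 = 104.4053

104.4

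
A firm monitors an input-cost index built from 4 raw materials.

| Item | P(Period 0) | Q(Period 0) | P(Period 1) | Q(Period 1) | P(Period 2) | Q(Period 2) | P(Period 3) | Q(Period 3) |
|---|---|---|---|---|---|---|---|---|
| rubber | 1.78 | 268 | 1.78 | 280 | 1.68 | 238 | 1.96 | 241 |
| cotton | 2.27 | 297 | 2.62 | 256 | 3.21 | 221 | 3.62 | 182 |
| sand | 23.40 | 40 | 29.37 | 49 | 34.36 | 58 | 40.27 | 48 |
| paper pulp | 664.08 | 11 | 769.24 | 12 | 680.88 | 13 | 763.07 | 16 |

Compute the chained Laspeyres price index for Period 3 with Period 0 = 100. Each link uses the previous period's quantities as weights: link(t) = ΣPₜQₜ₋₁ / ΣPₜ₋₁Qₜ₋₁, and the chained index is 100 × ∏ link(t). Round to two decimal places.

Link Period 0→Period 1:
ΣP(Period 1)Q(Period 0) = 1.78×268 + 2.62×297 + 29.37×40 + 769.24×11 = 477.04 + 778.14 + 1174.8 + 8461.64 = 10891.62
ΣP(Period 0)Q(Period 0) = 1.78×268 + 2.27×297 + 23.40×40 + 664.08×11 = 477.04 + 674.19 + 936 + 7304.88 = 9392.11
link = 10891.62/9392.11 = 1.159656
Link Period 1→Period 2:
ΣP(Period 2)Q(Period 1) = 1.68×280 + 3.21×256 + 34.36×49 + 680.88×12 = 470.4 + 821.76 + 1683.64 + 8170.56 = 11146.36
ΣP(Period 1)Q(Period 1) = 1.78×280 + 2.62×256 + 29.37×49 + 769.24×12 = 498.4 + 670.72 + 1439.13 + 9230.88 = 11839.13
link = 11146.36/11839.13 = 0.941485
Link Period 2→Period 3:
ΣP(Period 3)Q(Period 2) = 1.96×238 + 3.62×221 + 40.27×58 + 763.07×13 = 466.48 + 800.02 + 2335.66 + 9919.91 = 13522.07
ΣP(Period 2)Q(Period 2) = 1.68×238 + 3.21×221 + 34.36×58 + 680.88×13 = 399.84 + 709.41 + 1992.88 + 8851.44 = 11953.57
link = 13522.07/11953.57 = 1.131216
Chained index = 100 × 1.159656 × 0.941485 × 1.131216 = 123.5060

123.51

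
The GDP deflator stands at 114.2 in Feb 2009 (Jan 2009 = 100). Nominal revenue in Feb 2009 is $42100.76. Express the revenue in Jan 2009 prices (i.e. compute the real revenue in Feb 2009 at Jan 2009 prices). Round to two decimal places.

36865.81

Real = Nominal ÷ (Index/100) = 42100.76 ÷ (114.2/100)
     = 42100.76 ÷ 1.142 = 36865.8144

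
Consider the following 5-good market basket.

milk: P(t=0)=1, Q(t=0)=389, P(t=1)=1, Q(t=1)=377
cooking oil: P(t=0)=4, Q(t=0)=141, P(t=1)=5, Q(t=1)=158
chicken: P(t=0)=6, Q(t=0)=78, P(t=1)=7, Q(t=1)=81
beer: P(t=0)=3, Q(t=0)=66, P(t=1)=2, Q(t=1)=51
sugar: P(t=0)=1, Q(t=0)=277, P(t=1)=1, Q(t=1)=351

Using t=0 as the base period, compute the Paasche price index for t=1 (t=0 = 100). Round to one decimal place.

109.4

Paasche price index uses current-period quantities as weights.
ΣP(t=1)·Q(t=1) = 1×377 + 5×158 + 7×81 + 2×51 + 1×351 = 377 + 790 + 567 + 102 + 351 = 2187
ΣP(t=0)·Q(t=1) = 1×377 + 4×158 + 6×81 + 3×51 + 1×351 = 377 + 632 + 486 + 153 + 351 = 1999
Index = 2187 / 1999 × 100 = 109.4047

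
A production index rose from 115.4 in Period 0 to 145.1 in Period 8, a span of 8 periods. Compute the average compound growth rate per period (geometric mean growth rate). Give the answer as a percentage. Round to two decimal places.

2.90%

Growth factor = (145.1/115.4)^(1/8) = (1.257366)^(1/8) = 1.029041
Growth rate = 1.029041 − 1 = 0.029041 = 2.9041%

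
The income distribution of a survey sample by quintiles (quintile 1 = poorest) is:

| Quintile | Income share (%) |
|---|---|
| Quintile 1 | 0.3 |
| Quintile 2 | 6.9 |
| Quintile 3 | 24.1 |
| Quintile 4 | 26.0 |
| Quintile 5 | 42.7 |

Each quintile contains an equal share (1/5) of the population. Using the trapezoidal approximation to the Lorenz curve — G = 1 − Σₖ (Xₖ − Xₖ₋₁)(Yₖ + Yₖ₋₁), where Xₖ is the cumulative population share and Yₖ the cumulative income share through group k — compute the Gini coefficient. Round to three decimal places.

0.416

Cumulative income shares Yₖ: 0.0030, 0.0720, 0.3130, 0.5730, 1.0000
Σ (Xₖ−Xₖ₋₁)(Yₖ+Yₖ₋₁) = (1/5)(0.0030+0.0000) + (1/5)(0.0720+0.0030) + (1/5)(0.3130+0.0720) + (1/5)(0.5730+0.3130) + (1/5)(1.0000+0.5730)
  = 0.0006 + 0.0150 + 0.0770 + 0.1772 + 0.3146 = 0.5844
G = 1 − 0.5844 = 0.4156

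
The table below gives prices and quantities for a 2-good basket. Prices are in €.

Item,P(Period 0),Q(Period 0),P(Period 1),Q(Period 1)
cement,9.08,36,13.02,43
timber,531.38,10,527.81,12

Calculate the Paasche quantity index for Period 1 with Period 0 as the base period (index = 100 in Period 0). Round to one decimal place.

Paasche quantity index uses current-period prices as weights.
ΣP(Period 1)·Q(Period 1) = 13.02×43 + 527.81×12 = 559.86 + 6333.72 = 6893.58
ΣP(Period 1)·Q(Period 0) = 13.02×36 + 527.81×10 = 468.72 + 5278.1 = 5746.82
Index = 6893.58 / 5746.82 × 100 = 119.9547

120.0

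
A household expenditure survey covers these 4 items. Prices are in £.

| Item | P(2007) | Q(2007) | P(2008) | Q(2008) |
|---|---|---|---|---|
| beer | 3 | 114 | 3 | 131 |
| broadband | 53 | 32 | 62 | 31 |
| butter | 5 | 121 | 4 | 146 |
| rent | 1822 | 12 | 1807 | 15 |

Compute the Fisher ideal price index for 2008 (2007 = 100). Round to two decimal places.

99.82

Laspeyres component (base-period weights):
ΣP(2008)Q(2007) = 3×114 + 62×32 + 4×121 + 1807×12 = 342 + 1984 + 484 + 21684 = 24494
ΣP(2007)Q(2007) = 3×114 + 53×32 + 5×121 + 1822×12 = 342 + 1696 + 605 + 21864 = 24507
L = 24494 / 24507 × 100 = 99.9470
Paasche component (current-period weights):
ΣP(2008)Q(2008) = 3×131 + 62×31 + 4×146 + 1807×15 = 393 + 1922 + 584 + 27105 = 30004
ΣP(2007)Q(2008) = 3×131 + 53×31 + 5×146 + 1822×15 = 393 + 1643 + 730 + 27330 = 30096
P = 30004 / 30096 × 100 = 99.6943
Fisher = √(L × P) = √(99.9470 × 99.6943) = 99.8206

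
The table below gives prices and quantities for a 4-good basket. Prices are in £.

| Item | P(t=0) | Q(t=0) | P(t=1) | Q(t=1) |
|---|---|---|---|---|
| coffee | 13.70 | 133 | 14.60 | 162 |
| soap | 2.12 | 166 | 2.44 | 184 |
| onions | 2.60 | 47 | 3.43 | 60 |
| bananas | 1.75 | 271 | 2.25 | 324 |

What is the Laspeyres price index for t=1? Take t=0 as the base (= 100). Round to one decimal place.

Laspeyres price index uses base-period quantities as weights.
ΣP(t=1)·Q(t=0) = 14.60×133 + 2.44×166 + 3.43×47 + 2.25×271 = 1941.8 + 405.04 + 161.21 + 609.75 = 3117.8
ΣP(t=0)·Q(t=0) = 13.70×133 + 2.12×166 + 2.60×47 + 1.75×271 = 1822.1 + 351.92 + 122.2 + 474.25 = 2770.47
Index = 3117.8 / 2770.47 × 100 = 112.5369

112.5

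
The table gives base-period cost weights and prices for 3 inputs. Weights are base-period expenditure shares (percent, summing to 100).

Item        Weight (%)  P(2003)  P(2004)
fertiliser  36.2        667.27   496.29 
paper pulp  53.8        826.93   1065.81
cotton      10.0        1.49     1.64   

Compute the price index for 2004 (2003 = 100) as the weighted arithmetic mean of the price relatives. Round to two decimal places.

107.27

fertiliser: 36.2 × (496.29/667.27) = 36.2 × 0.743762 = 26.9242
paper pulp: 53.8 × (1065.81/826.93) = 53.8 × 1.288876 = 69.3415
cotton: 10.0 × (1.64/1.49) = 10.0 × 1.100671 = 11.0067
Index = Σ wᵢ·(p₁ᵢ/p₀ᵢ) = 26.9242 + 69.3415 + 11.0067 = 107.2724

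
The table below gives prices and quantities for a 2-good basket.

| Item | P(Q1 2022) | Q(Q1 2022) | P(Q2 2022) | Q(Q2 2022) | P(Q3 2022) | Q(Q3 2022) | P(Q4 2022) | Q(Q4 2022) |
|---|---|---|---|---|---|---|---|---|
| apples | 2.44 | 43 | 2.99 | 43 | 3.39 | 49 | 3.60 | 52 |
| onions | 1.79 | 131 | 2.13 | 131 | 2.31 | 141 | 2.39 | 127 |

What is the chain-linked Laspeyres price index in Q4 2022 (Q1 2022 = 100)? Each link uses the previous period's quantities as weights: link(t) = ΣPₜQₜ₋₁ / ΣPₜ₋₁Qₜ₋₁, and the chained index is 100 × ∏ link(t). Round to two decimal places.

137.90

Link Q1 2022→Q2 2022:
ΣP(Q2 2022)Q(Q1 2022) = 2.99×43 + 2.13×131 = 128.57 + 279.03 = 407.6
ΣP(Q1 2022)Q(Q1 2022) = 2.44×43 + 1.79×131 = 104.92 + 234.49 = 339.41
link = 407.6/339.41 = 1.200907
Link Q2 2022→Q3 2022:
ΣP(Q3 2022)Q(Q2 2022) = 3.39×43 + 2.31×131 = 145.77 + 302.61 = 448.38
ΣP(Q2 2022)Q(Q2 2022) = 2.99×43 + 2.13×131 = 128.57 + 279.03 = 407.6
link = 448.38/407.6 = 1.100049
Link Q3 2022→Q4 2022:
ΣP(Q4 2022)Q(Q3 2022) = 3.60×49 + 2.39×141 = 176.4 + 336.99 = 513.39
ΣP(Q3 2022)Q(Q3 2022) = 3.39×49 + 2.31×141 = 166.11 + 325.71 = 491.82
link = 513.39/491.82 = 1.043858
Chained index = 100 × 1.200907 × 1.100049 × 1.043858 = 137.8995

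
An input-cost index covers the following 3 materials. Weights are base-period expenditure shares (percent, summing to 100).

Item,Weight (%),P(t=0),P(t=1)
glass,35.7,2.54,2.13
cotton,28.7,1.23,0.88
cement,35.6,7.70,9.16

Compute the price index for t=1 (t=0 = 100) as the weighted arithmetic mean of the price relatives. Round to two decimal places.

glass: 35.7 × (2.13/2.54) = 35.7 × 0.838583 = 29.9374
cotton: 28.7 × (0.88/1.23) = 28.7 × 0.715447 = 20.5333
cement: 35.6 × (9.16/7.70) = 35.6 × 1.189610 = 42.3501
Index = Σ wᵢ·(p₁ᵢ/p₀ᵢ) = 29.9374 + 20.5333 + 42.3501 = 92.8209

92.82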